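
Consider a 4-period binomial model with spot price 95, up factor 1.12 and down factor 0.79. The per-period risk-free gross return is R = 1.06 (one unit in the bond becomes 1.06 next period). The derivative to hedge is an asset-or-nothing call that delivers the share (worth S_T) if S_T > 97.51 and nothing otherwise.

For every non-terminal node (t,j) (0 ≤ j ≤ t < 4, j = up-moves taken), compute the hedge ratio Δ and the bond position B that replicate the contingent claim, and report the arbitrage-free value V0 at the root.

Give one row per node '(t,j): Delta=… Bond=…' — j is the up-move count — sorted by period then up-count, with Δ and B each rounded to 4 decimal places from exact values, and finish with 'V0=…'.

Risk-neutral probability p* = (R−d)/(u−d) = (1.06−0.79)/(1.12−0.79) = 0.8182.
At expiry t=4: V(4,0)=0.0000, V(4,1)=0.0000, V(4,2)=0.0000, V(4,3)=105.4398, V(4,4)=149.4843
Node (3,0) S=46.8387: V=(p*·0.0000+(1−p*)·0.0000)/1.06=0.0000; Δ=(0.0000−0.0000)/(52.4593−37.0026)=0.0000; B=V−Δ·S=0.0000
Node (3,1) S=66.4042: V=(p*·0.0000+(1−p*)·0.0000)/1.06=0.0000; Δ=(0.0000−0.0000)/(74.3727−52.4593)=0.0000; B=V−Δ·S=0.0000
Node (3,2) S=94.1427: V=(p*·105.4398+(1−p*)·0.0000)/1.06=81.3858; Δ=(105.4398−0.0000)/(105.4398−74.3727)=3.3939; B=V−Δ·S=-238.1289
Node (3,3) S=133.4682: V=(p*·149.4843+(1−p*)·105.4398)/1.06=133.4682; Δ=(149.4843−105.4398)/(149.4843−105.4398)=1.0000; B=V−Δ·S=0.0000
Node (2,0) S=59.2895: V=(p*·0.0000+(1−p*)·0.0000)/1.06=0.0000; Δ=(0.0000−0.0000)/(66.4042−46.8387)=0.0000; B=V−Δ·S=0.0000
Node (2,1) S=84.0560: V=(p*·81.3858+(1−p*)·0.0000)/1.06=62.8192; Δ=(81.3858−0.0000)/(94.1427−66.4042)=2.9340; B=V−Δ·S=-183.8044
Node (2,2) S=119.1680: V=(p*·133.4682+(1−p*)·81.3858)/1.06=116.9799; Δ=(133.4682−81.3858)/(133.4682−94.1427)=1.3244; B=V−Δ·S=-40.8454
Node (1,0) S=75.0500: V=(p*·62.8192+(1−p*)·0.0000)/1.06=48.4883; Δ=(62.8192−0.0000)/(84.0560−59.2895)=2.5365; B=V−Δ·S=-141.8731
Node (1,1) S=106.4000: V=(p*·116.9799+(1−p*)·62.8192)/1.06=101.0684; Δ=(116.9799−62.8192)/(119.1680−84.0560)=1.5425; B=V−Δ·S=-63.0547
Node (0,0) S=95.0000: V=(p*·101.0684+(1−p*)·48.4883)/1.06=86.3286; Δ=(101.0684−48.4883)/(106.4000−75.0500)=1.6772; B=V−Δ·S=-73.0050
Self-financing check: at every node Δ·S+B equals the discounted successor values.

(0,0): Delta=1.6772 Bond=-73.0050
(1,0): Delta=2.5365 Bond=-141.8731
(1,1): Delta=1.5425 Bond=-63.0547
(2,0): Delta=0.0000 Bond=0.0000
(2,1): Delta=2.9340 Bond=-183.8044
(2,2): Delta=1.3244 Bond=-40.8454
(3,0): Delta=0.0000 Bond=0.0000
(3,1): Delta=0.0000 Bond=0.0000
(3,2): Delta=3.3939 Bond=-238.1289
(3,3): Delta=1.0000 Bond=0.0000
V0=86.3286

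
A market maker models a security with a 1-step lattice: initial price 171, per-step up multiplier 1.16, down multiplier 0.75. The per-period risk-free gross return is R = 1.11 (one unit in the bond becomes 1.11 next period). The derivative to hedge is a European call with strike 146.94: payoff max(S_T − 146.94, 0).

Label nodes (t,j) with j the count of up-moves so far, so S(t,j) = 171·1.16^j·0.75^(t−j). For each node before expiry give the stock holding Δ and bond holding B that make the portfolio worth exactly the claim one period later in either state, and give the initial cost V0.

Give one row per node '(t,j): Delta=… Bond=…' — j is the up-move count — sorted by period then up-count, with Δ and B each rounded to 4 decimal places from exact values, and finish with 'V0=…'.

Risk-neutral probability p* = (R−d)/(u−d) = (1.11−0.75)/(1.16−0.75) = 0.8780.
Terminal values V(1,·): V(1,0)=0.0000, V(1,1)=51.4200
  t=0,j=0: stock 171.0000 → up 198.3600 (V=51.4200), down 128.2500 (V=0.0000). Price 40.6750; hedge Δ=0.7334, bond B=-84.7396.
Root portfolio cost Δ·171+B reproduces V0=40.6750.

(0,0): Delta=0.7334 Bond=-84.7396
V0=40.6750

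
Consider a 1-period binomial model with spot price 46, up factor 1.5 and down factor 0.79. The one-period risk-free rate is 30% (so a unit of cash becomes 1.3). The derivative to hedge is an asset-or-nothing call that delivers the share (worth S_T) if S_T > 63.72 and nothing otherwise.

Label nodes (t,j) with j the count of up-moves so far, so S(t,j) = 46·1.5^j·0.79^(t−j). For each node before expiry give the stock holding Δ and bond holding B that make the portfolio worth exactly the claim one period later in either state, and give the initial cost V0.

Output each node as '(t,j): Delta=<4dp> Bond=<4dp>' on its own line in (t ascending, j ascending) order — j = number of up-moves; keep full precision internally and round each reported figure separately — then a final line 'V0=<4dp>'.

Under the risk-neutral measure, an up-move has probability p* = (R−d)/(u−d) = 0.7183 and values discount at R = 1.3.
Terminal values V(1,·): V(1,0)=0.0000, V(1,1)=69.0000
(0,0): S=46.0000. Δ = (V_up−V_dn)/(S_up−S_dn) = (69.0000−0.0000)/(69.0000−36.3400) = 2.1127. V = [p*·69.0000 + (1−p*)·0.0000]/1.3 = 38.1257. B = V − Δ·S = -59.0574.
The time-0 hedge costs 38.1257, which is the no-arbitrage price.

(0,0): Delta=2.1127 Bond=-59.0574
V0=38.1257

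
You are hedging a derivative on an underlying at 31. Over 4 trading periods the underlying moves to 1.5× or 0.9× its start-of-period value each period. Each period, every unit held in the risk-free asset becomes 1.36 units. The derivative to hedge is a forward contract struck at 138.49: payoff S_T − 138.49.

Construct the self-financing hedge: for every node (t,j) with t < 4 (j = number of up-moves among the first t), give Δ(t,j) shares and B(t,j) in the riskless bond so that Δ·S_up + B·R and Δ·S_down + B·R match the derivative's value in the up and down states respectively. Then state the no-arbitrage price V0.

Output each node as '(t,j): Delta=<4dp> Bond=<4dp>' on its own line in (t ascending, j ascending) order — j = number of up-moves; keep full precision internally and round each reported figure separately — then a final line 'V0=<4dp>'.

Risk-neutral probability p* = (R−d)/(u−d) = (1.36−0.9)/(1.5−0.9) = 0.7667.
Terminal payoffs: V(4,0)=-118.1509, V(4,1)=-104.5915, V(4,2)=-81.9925, V(4,3)=-44.3275, V(4,4)=18.4475
(3,0): S=22.5990. Δ = (V_up−V_dn)/(S_up−S_dn) = (-104.5915−-118.1509)/(33.8985−20.3391) = 1.0000. V = [p*·-104.5915 + (1−p*)·-118.1509]/1.36 = -79.2319. B = V − Δ·S = -101.8309.
(3,1): S=37.6650. Δ = (V_up−V_dn)/(S_up−S_dn) = (-81.9925−-104.5915)/(56.4975−33.8985) = 1.0000. V = [p*·-81.9925 + (1−p*)·-104.5915]/1.36 = -64.1659. B = V − Δ·S = -101.8309.
(3,2): S=62.7750. Δ = (V_up−V_dn)/(S_up−S_dn) = (-44.3275−-81.9925)/(94.1625−56.4975) = 1.0000. V = [p*·-44.3275 + (1−p*)·-81.9925]/1.36 = -39.0559. B = V − Δ·S = -101.8309.
(3,3): S=104.6250. Δ = (V_up−V_dn)/(S_up−S_dn) = (18.4475−-44.3275)/(156.9375−94.1625) = 1.0000. V = [p*·18.4475 + (1−p*)·-44.3275]/1.36 = 2.7941. B = V − Δ·S = -101.8309.
(2,0): S=25.1100. Δ = (V_up−V_dn)/(S_up−S_dn) = (-64.1659−-79.2319)/(37.6650−22.5990) = 1.0000. V = [p*·-64.1659 + (1−p*)·-79.2319]/1.36 = -49.7656. B = V − Δ·S = -74.8756.
(2,1): S=41.8500. Δ = (V_up−V_dn)/(S_up−S_dn) = (-39.0559−-64.1659)/(62.7750−37.6650) = 1.0000. V = [p*·-39.0559 + (1−p*)·-64.1659]/1.36 = -33.0256. B = V − Δ·S = -74.8756.
(2,2): S=69.7500. Δ = (V_up−V_dn)/(S_up−S_dn) = (2.7941−-39.0559)/(104.6250−62.7750) = 1.0000. V = [p*·2.7941 + (1−p*)·-39.0559]/1.36 = -5.1256. B = V − Δ·S = -74.8756.
(1,0): S=27.9000. Δ = (V_up−V_dn)/(S_up−S_dn) = (-33.0256−-49.7656)/(41.8500−25.1100) = 1.0000. V = [p*·-33.0256 + (1−p*)·-49.7656]/1.36 = -27.1556. B = V − Δ·S = -55.0556.
(1,1): S=46.5000. Δ = (V_up−V_dn)/(S_up−S_dn) = (-5.1256−-33.0256)/(69.7500−41.8500) = 1.0000. V = [p*·-5.1256 + (1−p*)·-33.0256]/1.36 = -8.5556. B = V − Δ·S = -55.0556.
(0,0): S=31.0000. Δ = (V_up−V_dn)/(S_up−S_dn) = (-8.5556−-27.1556)/(46.5000−27.9000) = 1.0000. V = [p*·-8.5556 + (1−p*)·-27.1556]/1.36 = -9.4821. B = V − Δ·S = -40.4821.
Each (Δ,B) replicates both successor values, so the strategy is self-financing and V0 is arbitrage-free.

(0,0): Delta=1.0000 Bond=-40.4821
(1,0): Delta=1.0000 Bond=-55.0556
(1,1): Delta=1.0000 Bond=-55.0556
(2,0): Delta=1.0000 Bond=-74.8756
(2,1): Delta=1.0000 Bond=-74.8756
(2,2): Delta=1.0000 Bond=-74.8756
(3,0): Delta=1.0000 Bond=-101.8309
(3,1): Delta=1.0000 Bond=-101.8309
(3,2): Delta=1.0000 Bond=-101.8309
(3,3): Delta=1.0000 Bond=-101.8309
V0=-9.4821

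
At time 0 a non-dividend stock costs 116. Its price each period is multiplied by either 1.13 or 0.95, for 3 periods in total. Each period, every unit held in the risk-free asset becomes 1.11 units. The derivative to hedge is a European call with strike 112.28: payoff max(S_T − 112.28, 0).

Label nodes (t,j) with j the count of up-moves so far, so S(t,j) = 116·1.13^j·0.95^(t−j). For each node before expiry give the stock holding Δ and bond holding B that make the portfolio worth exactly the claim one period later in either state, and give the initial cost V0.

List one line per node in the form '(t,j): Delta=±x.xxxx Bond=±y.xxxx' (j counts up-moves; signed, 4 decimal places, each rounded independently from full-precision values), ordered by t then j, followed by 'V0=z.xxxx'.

The replicating-portfolio and risk-neutral prices coincide; use p* = (1.11−0.95)/(1.13−0.95) = 0.8889 for the latter.
Payoff layer (t=3): V(3,0)=0.0000, V(3,1)=6.0197, V(3,2)=28.4344, V(3,3)=55.0961
Node (2,0) S=104.6900: V=(p*·6.0197+(1−p*)·0.0000)/1.11=4.8206; Δ=(6.0197−0.0000)/(118.2997−99.4555)=0.3194; B=V−Δ·S=-28.6222
Node (2,1) S=124.5260: V=(p*·28.4344+(1−p*)·6.0197)/1.11=23.3728; Δ=(28.4344−6.0197)/(140.7144−118.2997)=1.0000; B=V−Δ·S=-101.1532
Node (2,2) S=148.1204: V=(p*·55.0961+(1−p*)·28.4344)/1.11=46.9672; Δ=(55.0961−28.4344)/(167.3761−140.7144)=1.0000; B=V−Δ·S=-101.1532
Node (1,0) S=110.2000: V=(p*·23.3728+(1−p*)·4.8206)/1.11=19.1995; Δ=(23.3728−4.8206)/(124.5260−104.6900)=0.9353; B=V−Δ·S=-83.8686
Node (1,1) S=131.0800: V=(p*·46.9672+(1−p*)·23.3728)/1.11=39.9510; Δ=(46.9672−23.3728)/(148.1204−124.5260)=1.0000; B=V−Δ·S=-91.1290
Node (0,0) S=116.0000: V=(p*·39.9510+(1−p*)·19.1995)/1.11=33.9147; Δ=(39.9510−19.1995)/(131.0800−110.2000)=0.9938; B=V−Δ·S=-81.3714
Self-financing check: at every node Δ·S+B equals the discounted successor values.

(0,0): Delta=0.9938 Bond=-81.3714
(1,0): Delta=0.9353 Bond=-83.8686
(1,1): Delta=1.0000 Bond=-91.1290
(2,0): Delta=0.3194 Bond=-28.6222
(2,1): Delta=1.0000 Bond=-101.1532
(2,2): Delta=1.0000 Bond=-101.1532
V0=33.9147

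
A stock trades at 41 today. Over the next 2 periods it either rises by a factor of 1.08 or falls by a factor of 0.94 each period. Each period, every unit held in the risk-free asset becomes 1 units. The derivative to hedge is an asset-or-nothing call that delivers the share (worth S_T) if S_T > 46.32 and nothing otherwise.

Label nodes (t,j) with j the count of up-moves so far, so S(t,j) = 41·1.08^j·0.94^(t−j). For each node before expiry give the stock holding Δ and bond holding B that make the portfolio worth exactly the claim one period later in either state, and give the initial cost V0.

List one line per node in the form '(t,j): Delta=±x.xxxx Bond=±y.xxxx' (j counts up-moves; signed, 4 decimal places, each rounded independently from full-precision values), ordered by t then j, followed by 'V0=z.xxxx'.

No-arbitrage ⇒ martingale measure with p* = (R−d)/(u−d) = 0.4286.
Terminal payoffs: V(2,0)=0.0000, V(2,1)=0.0000, V(2,2)=47.8224
(1,0): S=38.5400. Δ = (V_up−V_dn)/(S_up−S_dn) = (0.0000−0.0000)/(41.6232−36.2276) = 0.0000. V = [p*·0.0000 + (1−p*)·0.0000]/1 = 0.0000. B = V − Δ·S = 0.0000.
(1,1): S=44.2800. Δ = (V_up−V_dn)/(S_up−S_dn) = (47.8224−0.0000)/(47.8224−41.6232) = 7.7143. V = [p*·47.8224 + (1−p*)·0.0000]/1 = 20.4953. B = V − Δ·S = -321.0933.
(0,0): S=41.0000. Δ = (V_up−V_dn)/(S_up−S_dn) = (20.4953−0.0000)/(44.2800−38.5400) = 3.5706. V = [p*·20.4953 + (1−p*)·0.0000]/1 = 8.7837. B = V − Δ·S = -137.6114.
Root portfolio cost Δ·41+B reproduces V0=8.7837.

(0,0): Delta=3.5706 Bond=-137.6114
(1,0): Delta=0.0000 Bond=0.0000
(1,1): Delta=7.7143 Bond=-321.0933
V0=8.7837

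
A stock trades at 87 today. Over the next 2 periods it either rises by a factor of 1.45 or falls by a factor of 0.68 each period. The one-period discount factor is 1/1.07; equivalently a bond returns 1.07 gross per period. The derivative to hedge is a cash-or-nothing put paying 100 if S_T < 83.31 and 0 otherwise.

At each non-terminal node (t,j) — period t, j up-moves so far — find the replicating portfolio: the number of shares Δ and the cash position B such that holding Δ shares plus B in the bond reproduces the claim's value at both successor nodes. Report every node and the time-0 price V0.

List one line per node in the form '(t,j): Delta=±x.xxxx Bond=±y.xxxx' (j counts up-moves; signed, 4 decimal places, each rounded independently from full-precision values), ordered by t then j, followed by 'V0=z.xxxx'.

(0,0): Delta=-0.6885 Bond=81.1713
(1,0): Delta=-2.1952 Bond=175.9922
(1,1): Delta=0.0000 Bond=0.0000
V0=21.2725

Under the risk-neutral measure, an up-move has probability p* = (R−d)/(u−d) = 0.5065 and values discount at R = 1.07.
Terminal values V(2,·): V(2,0)=100.0000, V(2,1)=0.0000, V(2,2)=0.0000
  t=1,j=0: stock 59.1600 → up 85.7820 (V=0.0000), down 40.2288 (V=100.0000). Price 46.1221; hedge Δ=-2.1952, bond B=175.9922.
  t=1,j=1: stock 126.1500 → up 182.9175 (V=0.0000), down 85.7820 (V=0.0000). Price 0.0000; hedge Δ=0.0000, bond B=0.0000.
  t=0,j=0: stock 87.0000 → up 126.1500 (V=0.0000), down 59.1600 (V=46.1221). Price 21.2725; hedge Δ=-0.6885, bond B=81.1713.
Root portfolio cost Δ·87+B reproduces V0=21.2725.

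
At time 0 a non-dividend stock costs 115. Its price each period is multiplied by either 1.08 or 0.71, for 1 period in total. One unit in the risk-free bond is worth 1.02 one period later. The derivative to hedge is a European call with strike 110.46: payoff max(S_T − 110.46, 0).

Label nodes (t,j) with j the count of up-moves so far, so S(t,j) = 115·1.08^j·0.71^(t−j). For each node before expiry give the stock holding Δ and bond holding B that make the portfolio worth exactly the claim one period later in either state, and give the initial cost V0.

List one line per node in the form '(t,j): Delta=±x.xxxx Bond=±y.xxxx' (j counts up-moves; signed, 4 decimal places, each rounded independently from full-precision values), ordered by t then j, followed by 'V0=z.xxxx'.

Risk-neutral probability p* = (R−d)/(u−d) = (1.02−0.71)/(1.08−0.71) = 0.8378.
Terminal payoffs: V(1,0)=0.0000, V(1,1)=13.7400
Node (0,0) S=115.0000: V=(p*·13.7400+(1−p*)·0.0000)/1.02=11.2862; Δ=(13.7400−0.0000)/(124.2000−81.6500)=0.3229; B=V−Δ·S=-25.8490
Each (Δ,B) replicates both successor values, so the strategy is self-financing and V0 is arbitrage-free.

(0,0): Delta=0.3229 Bond=-25.8490
V0=11.2862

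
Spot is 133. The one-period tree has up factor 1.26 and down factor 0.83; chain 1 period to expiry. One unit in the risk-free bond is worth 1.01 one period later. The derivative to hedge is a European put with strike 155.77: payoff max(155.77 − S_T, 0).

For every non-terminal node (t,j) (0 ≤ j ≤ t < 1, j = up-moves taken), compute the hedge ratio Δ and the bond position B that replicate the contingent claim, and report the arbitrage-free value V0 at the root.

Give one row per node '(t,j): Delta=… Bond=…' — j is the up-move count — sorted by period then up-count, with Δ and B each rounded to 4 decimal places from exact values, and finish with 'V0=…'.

(0,0): Delta=-0.7935 Bond=131.6574
V0=26.1225

Under the risk-neutral measure, an up-move has probability p* = (R−d)/(u−d) = 0.4186 and values discount at R = 1.01.
Terminal values V(1,·): V(1,0)=45.3800, V(1,1)=0.0000
Node (0,0) S=133.0000: V=(p*·0.0000+(1−p*)·45.3800)/1.01=26.1225; Δ=(0.0000−45.3800)/(167.5800−110.3900)=-0.7935; B=V−Δ·S=131.6574
Root portfolio cost Δ·133+B reproduces V0=26.1225.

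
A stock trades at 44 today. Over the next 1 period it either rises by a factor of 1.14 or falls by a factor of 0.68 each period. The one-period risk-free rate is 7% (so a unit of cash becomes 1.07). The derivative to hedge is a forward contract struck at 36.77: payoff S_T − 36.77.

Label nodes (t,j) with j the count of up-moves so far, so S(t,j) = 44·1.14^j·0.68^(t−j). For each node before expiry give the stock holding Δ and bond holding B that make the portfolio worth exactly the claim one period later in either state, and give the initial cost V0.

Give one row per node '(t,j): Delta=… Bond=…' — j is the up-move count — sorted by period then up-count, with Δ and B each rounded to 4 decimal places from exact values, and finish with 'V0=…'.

(0,0): Delta=1.0000 Bond=-34.3645
V0=9.6355

Risk-neutral probability p* = (R−d)/(u−d) = (1.07−0.68)/(1.14−0.68) = 0.8478.
Payoff layer (t=1): V(1,0)=-6.8500, V(1,1)=13.3900
(0,0): S=44.0000. Δ = (V_up−V_dn)/(S_up−S_dn) = (13.3900−-6.8500)/(50.1600−29.9200) = 1.0000. V = [p*·13.3900 + (1−p*)·-6.8500]/1.07 = 9.6355. B = V − Δ·S = -34.3645.
Root portfolio cost Δ·44+B reproduces V0=9.6355.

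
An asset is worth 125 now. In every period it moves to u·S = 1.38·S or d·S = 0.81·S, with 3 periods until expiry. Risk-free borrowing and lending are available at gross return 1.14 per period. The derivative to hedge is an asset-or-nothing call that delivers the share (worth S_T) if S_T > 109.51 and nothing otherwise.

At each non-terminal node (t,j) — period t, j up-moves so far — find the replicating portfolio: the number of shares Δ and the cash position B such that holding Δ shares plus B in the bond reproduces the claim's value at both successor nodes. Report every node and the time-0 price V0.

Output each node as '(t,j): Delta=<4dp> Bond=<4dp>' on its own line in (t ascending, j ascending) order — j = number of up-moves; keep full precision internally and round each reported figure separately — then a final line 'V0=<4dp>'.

Risk-neutral probability p* = (R−d)/(u−d) = (1.14−0.81)/(1.38−0.81) = 0.5789.
Terminal payoffs: V(3,0)=0.0000, V(3,1)=113.1773, V(3,2)=192.8205, V(3,3)=328.5090
(2,0): S=82.0125. Δ = (V_up−V_dn)/(S_up−S_dn) = (113.1773−0.0000)/(113.1773−66.4301) = 2.4211. V = [p*·113.1773 + (1−p*)·0.0000]/1.14 = 57.4769. B = V − Δ·S = -141.0797.
(2,1): S=139.7250. Δ = (V_up−V_dn)/(S_up−S_dn) = (192.8205−113.1773)/(192.8205−113.1773) = 1.0000. V = [p*·192.8205 + (1−p*)·113.1773]/1.14 = 139.7250. B = V − Δ·S = 0.0000.
(2,2): S=238.0500. Δ = (V_up−V_dn)/(S_up−S_dn) = (328.5090−192.8205)/(328.5090−192.8205) = 1.0000. V = [p*·328.5090 + (1−p*)·192.8205]/1.14 = 238.0500. B = V − Δ·S = 0.0000.
(1,0): S=101.2500. Δ = (V_up−V_dn)/(S_up−S_dn) = (139.7250−57.4769)/(139.7250−82.0125) = 1.4251. V = [p*·139.7250 + (1−p*)·57.4769]/1.14 = 92.1879. B = V − Δ·S = -52.1070.
(1,1): S=172.5000. Δ = (V_up−V_dn)/(S_up−S_dn) = (238.0500−139.7250)/(238.0500−139.7250) = 1.0000. V = [p*·238.0500 + (1−p*)·139.7250]/1.14 = 172.5000. B = V − Δ·S = 0.0000.
(0,0): S=125.0000. Δ = (V_up−V_dn)/(S_up−S_dn) = (172.5000−92.1879)/(172.5000−101.2500) = 1.1272. V = [p*·172.5000 + (1−p*)·92.1879]/1.14 = 121.6530. B = V − Δ·S = -19.2454.
Check: Δ(0,0)·S0 + B(0,0) = 121.6530 = V0.

(0,0): Delta=1.1272 Bond=-19.2454
(1,0): Delta=1.4251 Bond=-52.1070
(1,1): Delta=1.0000 Bond=0.0000
(2,0): Delta=2.4211 Bond=-141.0797
(2,1): Delta=1.0000 Bond=0.0000
(2,2): Delta=1.0000 Bond=0.0000
V0=121.6530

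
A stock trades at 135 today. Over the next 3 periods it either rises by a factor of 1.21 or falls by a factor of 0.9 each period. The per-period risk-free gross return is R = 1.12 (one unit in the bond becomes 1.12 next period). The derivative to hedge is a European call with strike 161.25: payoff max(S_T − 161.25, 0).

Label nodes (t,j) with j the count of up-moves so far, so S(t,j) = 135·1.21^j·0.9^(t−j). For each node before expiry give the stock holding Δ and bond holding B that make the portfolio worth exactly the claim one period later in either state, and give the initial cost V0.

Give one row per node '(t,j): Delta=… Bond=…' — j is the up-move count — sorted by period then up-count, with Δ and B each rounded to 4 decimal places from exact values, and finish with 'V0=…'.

The replicating-portfolio and risk-neutral prices coincide; use p* = (1.12−0.9)/(1.21−0.9) = 0.7097 for the latter.
Terminal payoffs: V(3,0)=0.0000, V(3,1)=0.0000, V(3,2)=16.6382, V(3,3)=77.9107
Node (2,0) S=109.3500: V=(p*·0.0000+(1−p*)·0.0000)/1.12=0.0000; Δ=(0.0000−0.0000)/(132.3135−98.4150)=0.0000; B=V−Δ·S=0.0000
Node (2,1) S=147.0150: V=(p*·16.6382+(1−p*)·0.0000)/1.12=10.5426; Δ=(16.6382−0.0000)/(177.8881−132.3135)=0.3651; B=V−Δ·S=-43.1288
Node (2,2) S=197.6535: V=(p*·77.9107+(1−p*)·16.6382)/1.12=53.6803; Δ=(77.9107−16.6382)/(239.1607−177.8882)=1.0000; B=V−Δ·S=-143.9732
Node (1,0) S=121.5000: V=(p*·10.5426+(1−p*)·0.0000)/1.12=6.6802; Δ=(10.5426−0.0000)/(147.0150−109.3500)=0.2799; B=V−Δ·S=-27.3282
Node (1,1) S=163.3500: V=(p*·53.6803+(1−p*)·10.5426)/1.12=36.7468; Δ=(53.6803−10.5426)/(197.6535−147.0150)=0.8519; B=V−Δ·S=-102.4070
Node (0,0) S=135.0000: V=(p*·36.7468+(1−p*)·6.6802)/1.12=25.0159; Δ=(36.7468−6.6802)/(163.3500−121.5000)=0.7184; B=V−Δ·S=-71.9731
Each (Δ,B) replicates both successor values, so the strategy is self-financing and V0 is arbitrage-free.

(0,0): Delta=0.7184 Bond=-71.9731
(1,0): Delta=0.2799 Bond=-27.3282
(1,1): Delta=0.8519 Bond=-102.4070
(2,0): Delta=0.0000 Bond=0.0000
(2,1): Delta=0.3651 Bond=-43.1288
(2,2): Delta=1.0000 Bond=-143.9732
V0=25.0159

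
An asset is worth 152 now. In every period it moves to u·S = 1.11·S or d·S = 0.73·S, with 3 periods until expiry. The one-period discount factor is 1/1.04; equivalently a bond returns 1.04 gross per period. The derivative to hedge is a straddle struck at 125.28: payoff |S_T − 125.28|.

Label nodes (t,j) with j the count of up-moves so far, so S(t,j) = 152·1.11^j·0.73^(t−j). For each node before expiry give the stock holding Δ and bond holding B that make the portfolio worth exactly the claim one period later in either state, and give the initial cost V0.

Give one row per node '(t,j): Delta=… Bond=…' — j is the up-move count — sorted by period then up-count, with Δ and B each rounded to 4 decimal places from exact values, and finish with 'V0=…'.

No-arbitrage ⇒ martingale measure with p* = (R−d)/(u−d) = 0.8158.
At expiry t=3: V(3,0)=66.1494, V(3,1)=35.3691, V(3,2)=11.4338, V(3,3)=82.5999
Node (2,0) S=81.0008: V=(p*·35.3691+(1−p*)·66.1494)/1.04=39.4607; Δ=(35.3691−66.1494)/(89.9109−59.1306)=-1.0000; B=V−Δ·S=120.4615
Node (2,1) S=123.1656: V=(p*·11.4338+(1−p*)·35.3691)/1.04=15.2336; Δ=(11.4338−35.3691)/(136.7138−89.9109)=-0.5114; B=V−Δ·S=78.2212
Node (2,2) S=187.2792: V=(p*·82.5999+(1−p*)·11.4338)/1.04=66.8177; Δ=(82.5999−11.4338)/(207.8799−136.7138)=1.0000; B=V−Δ·S=-120.4615
Node (1,0) S=110.9600: V=(p*·15.2336+(1−p*)·39.4607)/1.04=18.9389; Δ=(15.2336−39.4607)/(123.1656−81.0008)=-0.5746; B=V−Δ·S=82.6946
Node (1,1) S=168.7200: V=(p*·66.8177+(1−p*)·15.2336)/1.04=55.1109; Δ=(66.8177−15.2336)/(187.2792−123.1656)=0.8046; B=V−Δ·S=-80.6366
Node (0,0) S=152.0000: V=(p*·55.1109+(1−p*)·18.9389)/1.04=46.5843; Δ=(55.1109−18.9389)/(168.7200−110.9600)=0.6262; B=V−Δ·S=-48.6051
Root portfolio cost Δ·152+B reproduces V0=46.5843.

(0,0): Delta=0.6262 Bond=-48.6051
(1,0): Delta=-0.5746 Bond=82.6946
(1,1): Delta=0.8046 Bond=-80.6366
(2,0): Delta=-1.0000 Bond=120.4615
(2,1): Delta=-0.5114 Bond=78.2212
(2,2): Delta=1.0000 Bond=-120.4615
V0=46.5843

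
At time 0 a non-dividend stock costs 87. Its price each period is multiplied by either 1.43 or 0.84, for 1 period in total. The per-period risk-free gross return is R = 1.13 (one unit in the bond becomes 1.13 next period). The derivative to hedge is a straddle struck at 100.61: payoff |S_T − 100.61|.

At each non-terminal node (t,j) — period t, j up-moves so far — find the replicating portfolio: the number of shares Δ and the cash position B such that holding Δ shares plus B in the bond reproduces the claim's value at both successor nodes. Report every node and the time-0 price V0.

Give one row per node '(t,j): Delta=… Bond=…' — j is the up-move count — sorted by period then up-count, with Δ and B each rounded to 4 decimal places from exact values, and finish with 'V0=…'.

Under the risk-neutral measure, an up-move has probability p* = (R−d)/(u−d) = 0.4915 and values discount at R = 1.13.
Terminal values V(1,·): V(1,0)=27.5300, V(1,1)=23.8000
(0,0): S=87.0000. Δ = (V_up−V_dn)/(S_up−S_dn) = (23.8000−27.5300)/(124.4100−73.0800) = -0.0727. V = [p*·23.8000 + (1−p*)·27.5300]/1.13 = 22.7404. B = V − Δ·S = 29.0624.
Check: Δ(0,0)·S0 + B(0,0) = 22.7404 = V0.

(0,0): Delta=-0.0727 Bond=29.0624
V0=22.7404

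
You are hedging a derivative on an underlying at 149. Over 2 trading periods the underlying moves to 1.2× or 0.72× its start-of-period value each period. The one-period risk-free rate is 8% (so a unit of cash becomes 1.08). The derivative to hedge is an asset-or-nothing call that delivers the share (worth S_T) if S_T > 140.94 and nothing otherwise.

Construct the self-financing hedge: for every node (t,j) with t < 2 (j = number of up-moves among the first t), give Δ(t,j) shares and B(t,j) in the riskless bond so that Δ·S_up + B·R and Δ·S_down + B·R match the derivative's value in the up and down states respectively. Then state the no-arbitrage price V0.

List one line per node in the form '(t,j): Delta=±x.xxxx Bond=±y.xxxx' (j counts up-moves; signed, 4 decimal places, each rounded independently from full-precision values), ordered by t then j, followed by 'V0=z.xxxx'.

Risk-neutral probability p* = (R−d)/(u−d) = (1.08−0.72)/(1.2−0.72) = 0.7500.
Terminal values V(2,·): V(2,0)=0.0000, V(2,1)=0.0000, V(2,2)=214.5600
Node (1,0) S=107.2800: V=(p*·0.0000+(1−p*)·0.0000)/1.08=0.0000; Δ=(0.0000−0.0000)/(128.7360−77.2416)=0.0000; B=V−Δ·S=0.0000
Node (1,1) S=178.8000: V=(p*·214.5600+(1−p*)·0.0000)/1.08=149.0000; Δ=(214.5600−0.0000)/(214.5600−128.7360)=2.5000; B=V−Δ·S=-298.0000
Node (0,0) S=149.0000: V=(p*·149.0000+(1−p*)·0.0000)/1.08=103.4722; Δ=(149.0000−0.0000)/(178.8000−107.2800)=2.0833; B=V−Δ·S=-206.9444
Each (Δ,B) replicates both successor values, so the strategy is self-financing and V0 is arbitrage-free.

(0,0): Delta=2.0833 Bond=-206.9444
(1,0): Delta=0.0000 Bond=0.0000
(1,1): Delta=2.5000 Bond=-298.0000
V0=103.4722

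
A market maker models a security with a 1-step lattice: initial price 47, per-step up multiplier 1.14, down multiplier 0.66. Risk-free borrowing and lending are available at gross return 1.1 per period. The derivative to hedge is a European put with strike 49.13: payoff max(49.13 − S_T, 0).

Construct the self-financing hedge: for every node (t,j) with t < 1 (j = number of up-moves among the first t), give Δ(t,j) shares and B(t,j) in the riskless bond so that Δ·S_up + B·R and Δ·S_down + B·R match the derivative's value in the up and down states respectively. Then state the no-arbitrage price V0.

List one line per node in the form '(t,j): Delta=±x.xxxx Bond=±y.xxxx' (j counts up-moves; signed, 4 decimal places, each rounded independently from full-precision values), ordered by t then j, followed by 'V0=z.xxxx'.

(0,0): Delta=-0.8027 Bond=39.1011
V0=1.3720

No-arbitrage ⇒ martingale measure with p* = (R−d)/(u−d) = 0.9167.
At expiry t=1: V(1,0)=18.1100, V(1,1)=0.0000
  t=0,j=0: stock 47.0000 → up 53.5800 (V=0.0000), down 31.0200 (V=18.1100). Price 1.3720; hedge Δ=-0.8027, bond B=39.1011.
Check: Δ(0,0)·S0 + B(0,0) = 1.3720 = V0.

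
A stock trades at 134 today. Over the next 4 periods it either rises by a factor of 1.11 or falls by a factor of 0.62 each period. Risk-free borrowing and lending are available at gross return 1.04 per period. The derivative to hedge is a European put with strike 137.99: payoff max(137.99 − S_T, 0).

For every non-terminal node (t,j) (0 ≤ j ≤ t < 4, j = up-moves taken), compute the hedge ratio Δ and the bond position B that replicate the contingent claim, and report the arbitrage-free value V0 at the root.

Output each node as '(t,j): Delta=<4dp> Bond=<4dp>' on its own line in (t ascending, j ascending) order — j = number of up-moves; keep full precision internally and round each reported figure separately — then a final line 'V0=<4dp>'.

Under the risk-neutral measure, an up-move has probability p* = (R−d)/(u−d) = 0.8571 and values discount at R = 1.04.
Terminal values V(4,·): V(4,0)=118.1897, V(4,1)=102.5411, V(4,2)=74.5250, V(4,3)=24.3672, V(4,4)=0.0000
Node (3,0) S=31.9360: V=(p*·102.5411+(1−p*)·118.1897)/1.04=100.7467; Δ=(102.5411−118.1897)/(35.4489−19.8003)=-1.0000; B=V−Δ·S=132.6827
Node (3,1) S=57.1757: V=(p*·74.5250+(1−p*)·102.5411)/1.04=75.5070; Δ=(74.5250−102.5411)/(63.4650−35.4489)=-1.0000; B=V−Δ·S=132.6827
Node (3,2) S=102.3629: V=(p*·24.3672+(1−p*)·74.5250)/1.04=30.3198; Δ=(24.3672−74.5250)/(113.6228−63.4650)=-1.0000; B=V−Δ·S=132.6827
Node (3,3) S=183.2626: V=(p*·0.0000+(1−p*)·24.3672)/1.04=3.3471; Δ=(0.0000−24.3672)/(203.4214−113.6228)=-0.2714; B=V−Δ·S=53.0762
Node (2,0) S=51.5096: V=(p*·75.5070+(1−p*)·100.7467)/1.04=76.0699; Δ=(75.5070−100.7467)/(57.1757−31.9360)=-1.0000; B=V−Δ·S=127.5795
Node (2,1) S=92.2188: V=(p*·30.3198+(1−p*)·75.5070)/1.04=35.3607; Δ=(30.3198−75.5070)/(102.3629−57.1757)=-1.0000; B=V−Δ·S=127.5795
Node (2,2) S=165.1014: V=(p*·3.3471+(1−p*)·30.3198)/1.04=6.9234; Δ=(3.3471−30.3198)/(183.2626−102.3629)=-0.3334; B=V−Δ·S=61.9697
Node (1,0) S=83.0800: V=(p*·35.3607+(1−p*)·76.0699)/1.04=39.5926; Δ=(35.3607−76.0699)/(92.2188−51.5096)=-1.0000; B=V−Δ·S=122.6726
Node (1,1) S=148.7400: V=(p*·6.9234+(1−p*)·35.3607)/1.04=10.5634; Δ=(6.9234−35.3607)/(165.1014−92.2188)=-0.3902; B=V−Δ·S=68.5986
Node (0,0) S=134.0000: V=(p*·10.5634+(1−p*)·39.5926)/1.04=14.1446; Δ=(10.5634−39.5926)/(148.7400−83.0800)=-0.4421; B=V−Δ·S=73.3880
Root portfolio cost Δ·134+B reproduces V0=14.1446.

(0,0): Delta=-0.4421 Bond=73.3880
(1,0): Delta=-1.0000 Bond=122.6726
(1,1): Delta=-0.3902 Bond=68.5986
(2,0): Delta=-1.0000 Bond=127.5795
(2,1): Delta=-1.0000 Bond=127.5795
(2,2): Delta=-0.3334 Bond=61.9697
(3,0): Delta=-1.0000 Bond=132.6827
(3,1): Delta=-1.0000 Bond=132.6827
(3,2): Delta=-1.0000 Bond=132.6827
(3,3): Delta=-0.2714 Bond=53.0762
V0=14.1446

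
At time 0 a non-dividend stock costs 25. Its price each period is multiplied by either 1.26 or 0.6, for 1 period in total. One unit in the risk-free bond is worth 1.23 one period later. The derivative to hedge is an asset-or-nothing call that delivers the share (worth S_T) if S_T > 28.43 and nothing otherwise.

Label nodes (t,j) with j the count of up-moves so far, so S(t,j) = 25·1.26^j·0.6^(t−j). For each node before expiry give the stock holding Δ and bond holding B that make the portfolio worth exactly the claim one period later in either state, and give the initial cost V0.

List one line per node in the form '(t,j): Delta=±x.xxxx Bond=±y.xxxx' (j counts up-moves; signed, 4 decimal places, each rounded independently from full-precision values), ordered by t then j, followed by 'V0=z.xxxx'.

Since d<R<u, set p* = (R−d)/(u−d) = 0.9545; price each node as the discounted p*-expectation of its children.
Payoff layer (t=1): V(1,0)=0.0000, V(1,1)=31.5000
Node (0,0) S=25.0000: V=(p*·31.5000+(1−p*)·0.0000)/1.23=24.4457; Δ=(31.5000−0.0000)/(31.5000−15.0000)=1.9091; B=V−Δ·S=-23.2816
The time-0 hedge costs 24.4457, which is the no-arbitrage price.

(0,0): Delta=1.9091 Bond=-23.2816
V0=24.4457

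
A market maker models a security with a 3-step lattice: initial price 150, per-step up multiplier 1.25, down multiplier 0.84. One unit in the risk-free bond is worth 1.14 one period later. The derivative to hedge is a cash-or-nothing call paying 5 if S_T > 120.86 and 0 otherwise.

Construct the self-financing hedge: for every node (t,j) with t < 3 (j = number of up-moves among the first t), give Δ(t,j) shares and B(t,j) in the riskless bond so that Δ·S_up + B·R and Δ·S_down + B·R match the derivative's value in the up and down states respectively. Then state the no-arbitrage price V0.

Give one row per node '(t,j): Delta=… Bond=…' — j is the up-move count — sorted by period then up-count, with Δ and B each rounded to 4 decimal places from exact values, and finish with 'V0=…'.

(0,0): Delta=0.0045 Bond=2.6342
(1,0): Delta=0.0228 Bond=0.7003
(1,1): Delta=0.0000 Bond=3.8473
(2,0): Delta=0.1152 Bond=-8.9859
(2,1): Delta=0.0000 Bond=4.3860
(2,2): Delta=0.0000 Bond=4.3860
V0=3.3097

Since d<R<u, set p* = (R−d)/(u−d) = 0.7317; price each node as the discounted p*-expectation of its children.
Terminal values V(3,·): V(3,0)=0.0000, V(3,1)=5.0000, V(3,2)=5.0000, V(3,3)=5.0000
Node (2,0) S=105.8400: V=(p*·5.0000+(1−p*)·0.0000)/1.14=3.2092; Δ=(5.0000−0.0000)/(132.3000−88.9056)=0.1152; B=V−Δ·S=-8.9859
Node (2,1) S=157.5000: V=(p*·5.0000+(1−p*)·5.0000)/1.14=4.3860; Δ=(5.0000−5.0000)/(196.8750−132.3000)=0.0000; B=V−Δ·S=4.3860
Node (2,2) S=234.3750: V=(p*·5.0000+(1−p*)·5.0000)/1.14=4.3860; Δ=(5.0000−5.0000)/(292.9688−196.8750)=0.0000; B=V−Δ·S=4.3860
Node (1,0) S=126.0000: V=(p*·4.3860+(1−p*)·3.2092)/1.14=3.5704; Δ=(4.3860−3.2092)/(157.5000−105.8400)=0.0228; B=V−Δ·S=0.7003
Node (1,1) S=187.5000: V=(p*·4.3860+(1−p*)·4.3860)/1.14=3.8473; Δ=(4.3860−4.3860)/(234.3750−157.5000)=0.0000; B=V−Δ·S=3.8473
Node (0,0) S=150.0000: V=(p*·3.8473+(1−p*)·3.5704)/1.14=3.3097; Δ=(3.8473−3.5704)/(187.5000−126.0000)=0.0045; B=V−Δ·S=2.6342
Check: Δ(0,0)·S0 + B(0,0) = 3.3097 = V0.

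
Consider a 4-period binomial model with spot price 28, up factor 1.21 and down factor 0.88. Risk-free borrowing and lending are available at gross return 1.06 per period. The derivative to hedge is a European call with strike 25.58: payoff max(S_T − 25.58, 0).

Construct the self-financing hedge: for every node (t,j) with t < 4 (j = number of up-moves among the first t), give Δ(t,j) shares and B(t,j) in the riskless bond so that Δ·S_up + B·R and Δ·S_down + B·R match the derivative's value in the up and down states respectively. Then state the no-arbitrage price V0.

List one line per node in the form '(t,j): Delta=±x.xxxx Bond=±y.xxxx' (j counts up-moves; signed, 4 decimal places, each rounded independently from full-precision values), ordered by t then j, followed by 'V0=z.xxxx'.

(0,0): Delta=0.8697 Bond=-15.9122
(1,0): Delta=0.7224 Bond=-13.2361
(1,1): Delta=0.9590 Bond=-19.8925
(2,0): Delta=0.4435 Bond=-7.9826
(2,1): Delta=0.8914 Bond=-19.0701
(2,2): Delta=1.0000 Bond=-22.7661
(3,0): Delta=0.0000 Bond=0.0000
(3,1): Delta=0.7122 Bond=-15.5129
(3,2): Delta=1.0000 Bond=-24.1321
(3,3): Delta=1.0000 Bond=-24.1321
V0=8.4398

Under the risk-neutral measure, an up-move has probability p* = (R−d)/(u−d) = 0.5455 and values discount at R = 1.06.
At expiry t=4: V(4,0)=0.0000, V(4,1)=0.0000, V(4,2)=6.1664, V(4,3)=18.0713, V(4,4)=34.4405
  t=3,j=0: stock 19.0812 → up 23.0883 (V=0.0000), down 16.7915 (V=0.0000). Price 0.0000; hedge Δ=0.0000, bond B=0.0000.
  t=3,j=1: stock 26.2367 → up 31.7464 (V=6.1664), down 23.0883 (V=0.0000). Price 3.1731; hedge Δ=0.7122, bond B=-15.5129.
  t=3,j=2: stock 36.0754 → up 43.6513 (V=18.0713), down 31.7464 (V=6.1664). Price 11.9433; hedge Δ=1.0000, bond B=-24.1321.
  t=3,j=3: stock 49.6037 → up 60.0205 (V=34.4405), down 43.6513 (V=18.0713). Price 25.4716; hedge Δ=1.0000, bond B=-24.1321.
  t=2,j=0: stock 21.6832 → up 26.2367 (V=3.1731), down 19.0812 (V=0.0000). Price 1.6328; hedge Δ=0.4435, bond B=-7.9826.
  t=2,j=1: stock 29.8144 → up 36.0754 (V=11.9433), down 26.2367 (V=3.1731). Price 7.5065; hedge Δ=0.8914, bond B=-19.0701.
  t=2,j=2: stock 40.9948 → up 49.6037 (V=25.4716), down 36.0754 (V=11.9433). Price 18.2287; hedge Δ=1.0000, bond B=-22.7661.
  t=1,j=0: stock 24.6400 → up 29.8144 (V=7.5065), down 21.6832 (V=1.6328). Price 4.5629; hedge Δ=0.7224, bond B=-13.2361.
  t=1,j=1: stock 33.8800 → up 40.9948 (V=18.2287), down 29.8144 (V=7.5065). Price 12.5990; hedge Δ=0.9590, bond B=-19.8925.
  t=0,j=0: stock 28.0000 → up 33.8800 (V=12.5990), down 24.6400 (V=4.5629). Price 8.4398; hedge Δ=0.8697, bond B=-15.9122.
Self-financing check: at every node Δ·S+B equals the discounted successor values.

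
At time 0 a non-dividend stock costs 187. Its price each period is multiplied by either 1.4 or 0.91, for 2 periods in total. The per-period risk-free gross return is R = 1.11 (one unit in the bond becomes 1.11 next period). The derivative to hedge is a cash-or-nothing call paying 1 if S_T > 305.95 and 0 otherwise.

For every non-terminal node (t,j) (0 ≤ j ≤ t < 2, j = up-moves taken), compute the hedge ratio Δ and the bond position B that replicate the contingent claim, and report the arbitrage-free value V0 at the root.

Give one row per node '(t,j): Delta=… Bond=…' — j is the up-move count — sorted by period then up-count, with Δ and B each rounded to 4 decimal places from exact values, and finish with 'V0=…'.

The replicating-portfolio and risk-neutral prices coincide; use p* = (1.11−0.91)/(1.4−0.91) = 0.4082 for the latter.
At expiry t=2: V(2,0)=0.0000, V(2,1)=0.0000, V(2,2)=1.0000
Node (1,0) S=170.1700: V=(p*·0.0000+(1−p*)·0.0000)/1.11=0.0000; Δ=(0.0000−0.0000)/(238.2380−154.8547)=0.0000; B=V−Δ·S=0.0000
Node (1,1) S=261.8000: V=(p*·1.0000+(1−p*)·0.0000)/1.11=0.3677; Δ=(1.0000−0.0000)/(366.5200−238.2380)=0.0078; B=V−Δ·S=-1.6731
Node (0,0) S=187.0000: V=(p*·0.3677+(1−p*)·0.0000)/1.11=0.1352; Δ=(0.3677−0.0000)/(261.8000−170.1700)=0.0040; B=V−Δ·S=-0.6152
The time-0 hedge costs 0.1352, which is the no-arbitrage price.

(0,0): Delta=0.0040 Bond=-0.6152
(1,0): Delta=0.0000 Bond=0.0000
(1,1): Delta=0.0078 Bond=-1.6731
V0=0.1352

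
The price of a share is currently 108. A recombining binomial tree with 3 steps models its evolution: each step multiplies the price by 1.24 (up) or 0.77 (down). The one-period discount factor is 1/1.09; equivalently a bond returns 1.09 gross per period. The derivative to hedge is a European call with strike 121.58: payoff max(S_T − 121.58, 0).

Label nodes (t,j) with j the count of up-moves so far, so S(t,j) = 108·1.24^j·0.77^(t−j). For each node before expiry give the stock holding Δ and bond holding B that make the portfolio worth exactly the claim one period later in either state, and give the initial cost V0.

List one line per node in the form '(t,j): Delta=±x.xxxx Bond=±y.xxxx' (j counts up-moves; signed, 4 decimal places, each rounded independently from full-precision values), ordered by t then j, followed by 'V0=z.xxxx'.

(0,0): Delta=0.6452 Bond=-46.9762
(1,0): Delta=0.1005 Bond=-5.9023
(1,1): Delta=0.8038 Bond=-72.4392
(2,0): Delta=0.0000 Bond=0.0000
(2,1): Delta=0.1297 Bond=-9.4492
(2,2): Delta=1.0000 Bond=-111.5413
V0=22.7082

Under the risk-neutral measure, an up-move has probability p* = (R−d)/(u−d) = 0.6809 and values discount at R = 1.09.
Terminal values V(3,·): V(3,0)=0.0000, V(3,1)=0.0000, V(3,2)=6.2868, V(3,3)=84.3354
(2,0): S=64.0332. Δ = (V_up−V_dn)/(S_up−S_dn) = (0.0000−0.0000)/(79.4012−49.3056) = 0.0000. V = [p*·0.0000 + (1−p*)·0.0000]/1.09 = 0.0000. B = V − Δ·S = 0.0000.
(2,1): S=103.1184. Δ = (V_up−V_dn)/(S_up−S_dn) = (6.2868−0.0000)/(127.8668−79.4012) = 0.1297. V = [p*·6.2868 + (1−p*)·0.0000]/1.09 = 3.9270. B = V − Δ·S = -9.4492.
(2,2): S=166.0608. Δ = (V_up−V_dn)/(S_up−S_dn) = (84.3354−6.2868)/(205.9154−127.8668) = 1.0000. V = [p*·84.3354 + (1−p*)·6.2868]/1.09 = 54.5195. B = V − Δ·S = -111.5413.
(1,0): S=83.1600. Δ = (V_up−V_dn)/(S_up−S_dn) = (3.9270−0.0000)/(103.1184−64.0332) = 0.1005. V = [p*·3.9270 + (1−p*)·0.0000]/1.09 = 2.4529. B = V − Δ·S = -5.9023.
(1,1): S=133.9200. Δ = (V_up−V_dn)/(S_up−S_dn) = (54.5195−3.9270)/(166.0608−103.1184) = 0.8038. V = [p*·54.5195 + (1−p*)·3.9270]/1.09 = 35.2045. B = V − Δ·S = -72.4392.
(0,0): S=108.0000. Δ = (V_up−V_dn)/(S_up−S_dn) = (35.2045−2.4529)/(133.9200−83.1600) = 0.6452. V = [p*·35.2045 + (1−p*)·2.4529]/1.09 = 22.7082. B = V − Δ·S = -46.9762.
The time-0 hedge costs 22.7082, which is the no-arbitrage price.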